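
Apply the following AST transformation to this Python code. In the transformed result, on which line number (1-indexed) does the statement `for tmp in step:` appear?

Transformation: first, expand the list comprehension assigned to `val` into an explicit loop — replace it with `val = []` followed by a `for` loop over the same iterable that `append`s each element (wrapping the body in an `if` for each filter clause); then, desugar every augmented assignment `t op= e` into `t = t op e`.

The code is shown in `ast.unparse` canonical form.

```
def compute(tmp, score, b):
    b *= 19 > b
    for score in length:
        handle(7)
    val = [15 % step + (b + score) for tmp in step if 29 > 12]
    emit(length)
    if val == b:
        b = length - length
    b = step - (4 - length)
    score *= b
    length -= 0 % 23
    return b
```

6

Transformed code:
def compute(tmp, score, b):
    b = b * (19 > b)
    for score in length:
        handle(7)
    val = []
    for tmp in step:
        if 29 > 12:
            val.append(15 % step + (b + score))
    emit(length)
    if val == b:
        b = length - length
    b = step - (4 - length)
    score = score * b
    length = length - 0 % 23
    return b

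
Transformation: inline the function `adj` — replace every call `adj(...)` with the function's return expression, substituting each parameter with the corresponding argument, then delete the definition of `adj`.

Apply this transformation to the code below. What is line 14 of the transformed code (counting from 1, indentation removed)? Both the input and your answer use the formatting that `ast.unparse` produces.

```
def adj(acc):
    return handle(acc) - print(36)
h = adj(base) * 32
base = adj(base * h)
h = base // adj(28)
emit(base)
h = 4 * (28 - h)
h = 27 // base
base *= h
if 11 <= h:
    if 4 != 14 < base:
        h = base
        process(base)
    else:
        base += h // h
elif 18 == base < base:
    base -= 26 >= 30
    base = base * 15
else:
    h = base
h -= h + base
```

Transformed code:
h = (handle(base) - print(36)) * 32
base = handle(base * h) - print(36)
h = base // (handle(28) - print(36))
emit(base)
h = 4 * (28 - h)
h = 27 // base
base *= h
if 11 <= h:
    if 4 != 14 < base:
        h = base
        process(base)
    else:
        base += h // h
elif 18 == base < base:
    base -= 26 >= 30
    base = base * 15
else:
    h = base
h -= h + base

elif 18 == base < base:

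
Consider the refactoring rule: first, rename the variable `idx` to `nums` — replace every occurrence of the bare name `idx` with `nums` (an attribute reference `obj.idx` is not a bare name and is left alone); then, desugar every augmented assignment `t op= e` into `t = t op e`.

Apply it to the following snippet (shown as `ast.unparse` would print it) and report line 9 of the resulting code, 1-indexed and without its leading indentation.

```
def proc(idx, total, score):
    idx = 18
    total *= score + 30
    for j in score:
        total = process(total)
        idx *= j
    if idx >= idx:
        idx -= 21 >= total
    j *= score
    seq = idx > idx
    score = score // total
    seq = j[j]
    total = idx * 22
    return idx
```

j = j * score

Transformed code:
def proc(nums, total, score):
    nums = 18
    total = total * (score + 30)
    for j in score:
        total = process(total)
        nums = nums * j
    if nums >= nums:
        nums = nums - (21 >= total)
    j = j * score
    seq = nums > nums
    score = score // total
    seq = j[j]
    total = nums * 22
    return nums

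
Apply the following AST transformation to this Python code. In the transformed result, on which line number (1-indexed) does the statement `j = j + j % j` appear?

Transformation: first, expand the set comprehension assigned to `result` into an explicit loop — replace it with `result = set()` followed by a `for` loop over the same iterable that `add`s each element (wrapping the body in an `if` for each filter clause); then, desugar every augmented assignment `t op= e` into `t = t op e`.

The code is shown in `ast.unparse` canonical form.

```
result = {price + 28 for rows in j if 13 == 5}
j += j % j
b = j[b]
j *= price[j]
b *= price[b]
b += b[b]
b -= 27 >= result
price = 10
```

5

Transformed code:
result = set()
for rows in j:
    if 13 == 5:
        result.add(price + 28)
j = j + j % j
b = j[b]
j = j * price[j]
b = b * price[b]
b = b + b[b]
b = b - (27 >= result)
price = 10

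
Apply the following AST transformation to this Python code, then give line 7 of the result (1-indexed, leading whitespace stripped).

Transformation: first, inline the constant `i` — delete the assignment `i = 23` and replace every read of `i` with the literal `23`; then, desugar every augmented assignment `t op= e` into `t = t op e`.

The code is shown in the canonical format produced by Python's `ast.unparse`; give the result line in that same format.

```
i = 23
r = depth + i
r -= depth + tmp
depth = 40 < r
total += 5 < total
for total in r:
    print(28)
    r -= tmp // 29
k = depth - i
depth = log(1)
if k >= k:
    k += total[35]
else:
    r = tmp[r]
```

r = r - tmp // 29

Transformed code:
r = depth + 23
r = r - (depth + tmp)
depth = 40 < r
total = total + (5 < total)
for total in r:
    print(28)
    r = r - tmp // 29
k = depth - 23
depth = log(1)
if k >= k:
    k = k + total[35]
else:
    r = tmp[r]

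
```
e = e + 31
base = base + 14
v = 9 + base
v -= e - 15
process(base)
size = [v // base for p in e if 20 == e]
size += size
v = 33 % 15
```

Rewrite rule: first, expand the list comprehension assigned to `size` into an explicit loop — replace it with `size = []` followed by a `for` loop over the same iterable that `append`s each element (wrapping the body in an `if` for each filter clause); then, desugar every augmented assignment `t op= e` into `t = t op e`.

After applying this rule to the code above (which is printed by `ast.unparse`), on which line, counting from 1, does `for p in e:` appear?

Transformed code:
e = e + 31
base = base + 14
v = 9 + base
v = v - (e - 15)
process(base)
size = []
for p in e:
    if 20 == e:
        size.append(v // base)
size = size + size
v = 33 % 15

7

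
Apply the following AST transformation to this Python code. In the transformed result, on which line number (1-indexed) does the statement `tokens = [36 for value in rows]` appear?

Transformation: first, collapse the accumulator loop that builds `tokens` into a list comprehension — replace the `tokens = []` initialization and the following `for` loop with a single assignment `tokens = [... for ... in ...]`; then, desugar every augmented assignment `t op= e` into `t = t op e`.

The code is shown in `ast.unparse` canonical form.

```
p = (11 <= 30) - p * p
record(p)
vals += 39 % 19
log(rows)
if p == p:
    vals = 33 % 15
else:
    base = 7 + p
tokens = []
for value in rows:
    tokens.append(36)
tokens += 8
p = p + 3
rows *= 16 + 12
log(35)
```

Transformed code:
p = (11 <= 30) - p * p
record(p)
vals = vals + 39 % 19
log(rows)
if p == p:
    vals = 33 % 15
else:
    base = 7 + p
tokens = [36 for value in rows]
tokens = tokens + 8
p = p + 3
rows = rows * (16 + 12)
log(35)

9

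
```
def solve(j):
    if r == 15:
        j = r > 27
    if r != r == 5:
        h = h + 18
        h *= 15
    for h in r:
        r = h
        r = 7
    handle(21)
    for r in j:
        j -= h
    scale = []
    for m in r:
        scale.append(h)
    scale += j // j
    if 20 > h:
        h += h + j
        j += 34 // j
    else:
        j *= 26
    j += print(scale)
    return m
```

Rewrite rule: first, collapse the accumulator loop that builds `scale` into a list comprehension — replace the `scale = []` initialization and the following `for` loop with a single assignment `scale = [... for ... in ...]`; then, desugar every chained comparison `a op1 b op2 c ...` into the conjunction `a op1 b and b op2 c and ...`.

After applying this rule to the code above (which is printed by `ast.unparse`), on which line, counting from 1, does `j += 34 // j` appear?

Transformed code:
def solve(j):
    if r == 15:
        j = r > 27
    if r != r and r == 5:
        h = h + 18
        h *= 15
    for h in r:
        r = h
        r = 7
    handle(21)
    for r in j:
        j -= h
    scale = [h for m in r]
    scale += j // j
    if 20 > h:
        h += h + j
        j += 34 // j
    else:
        j *= 26
    j += print(scale)
    return m

17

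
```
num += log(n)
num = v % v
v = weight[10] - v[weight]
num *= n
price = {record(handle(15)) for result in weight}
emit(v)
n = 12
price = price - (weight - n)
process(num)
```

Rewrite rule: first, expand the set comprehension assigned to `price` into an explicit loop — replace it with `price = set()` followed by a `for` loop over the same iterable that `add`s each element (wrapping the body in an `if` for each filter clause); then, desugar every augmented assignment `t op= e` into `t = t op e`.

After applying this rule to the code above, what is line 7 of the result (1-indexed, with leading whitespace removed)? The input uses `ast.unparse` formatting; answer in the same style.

price.add(record(handle(15)))

Transformed code:
num = num + log(n)
num = v % v
v = weight[10] - v[weight]
num = num * n
price = set()
for result in weight:
    price.add(record(handle(15)))
emit(v)
n = 12
price = price - (weight - n)
process(num)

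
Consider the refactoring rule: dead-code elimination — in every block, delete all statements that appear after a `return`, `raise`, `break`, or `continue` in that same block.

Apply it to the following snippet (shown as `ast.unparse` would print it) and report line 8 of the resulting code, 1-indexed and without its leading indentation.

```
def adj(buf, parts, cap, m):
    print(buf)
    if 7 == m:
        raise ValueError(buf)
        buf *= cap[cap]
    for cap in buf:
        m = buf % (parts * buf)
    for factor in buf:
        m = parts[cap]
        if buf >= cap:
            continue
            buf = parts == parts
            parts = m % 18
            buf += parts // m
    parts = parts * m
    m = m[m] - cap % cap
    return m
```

m = parts[cap]

Transformed code:
def adj(buf, parts, cap, m):
    print(buf)
    if 7 == m:
        raise ValueError(buf)
    for cap in buf:
        m = buf % (parts * buf)
    for factor in buf:
        m = parts[cap]
        if buf >= cap:
            continue
    parts = parts * m
    m = m[m] - cap % cap
    return m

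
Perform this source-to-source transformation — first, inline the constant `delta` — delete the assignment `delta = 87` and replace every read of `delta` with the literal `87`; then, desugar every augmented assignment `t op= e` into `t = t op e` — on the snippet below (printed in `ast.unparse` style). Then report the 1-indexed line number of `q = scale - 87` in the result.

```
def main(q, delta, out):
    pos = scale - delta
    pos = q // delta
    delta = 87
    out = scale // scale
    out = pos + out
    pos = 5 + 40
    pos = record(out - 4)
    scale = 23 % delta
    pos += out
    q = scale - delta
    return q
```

10

Transformed code:
def main(q, delta, out):
    pos = scale - 87
    pos = q // 87
    out = scale // scale
    out = pos + out
    pos = 5 + 40
    pos = record(out - 4)
    scale = 23 % 87
    pos = pos + out
    q = scale - 87
    return q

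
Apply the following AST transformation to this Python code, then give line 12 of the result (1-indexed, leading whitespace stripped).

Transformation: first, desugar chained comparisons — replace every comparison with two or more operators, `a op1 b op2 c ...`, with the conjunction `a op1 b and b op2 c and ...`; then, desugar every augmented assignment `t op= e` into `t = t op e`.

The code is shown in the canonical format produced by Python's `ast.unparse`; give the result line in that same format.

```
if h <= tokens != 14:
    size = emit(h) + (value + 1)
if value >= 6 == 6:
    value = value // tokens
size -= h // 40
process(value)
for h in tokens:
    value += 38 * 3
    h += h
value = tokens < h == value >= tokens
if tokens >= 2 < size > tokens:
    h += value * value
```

h = h + value * value

Transformed code:
if h <= tokens and tokens != 14:
    size = emit(h) + (value + 1)
if value >= 6 and 6 == 6:
    value = value // tokens
size = size - h // 40
process(value)
for h in tokens:
    value = value + 38 * 3
    h = h + h
value = tokens < h and h == value and (value >= tokens)
if tokens >= 2 and 2 < size and (size > tokens):
    h = h + value * value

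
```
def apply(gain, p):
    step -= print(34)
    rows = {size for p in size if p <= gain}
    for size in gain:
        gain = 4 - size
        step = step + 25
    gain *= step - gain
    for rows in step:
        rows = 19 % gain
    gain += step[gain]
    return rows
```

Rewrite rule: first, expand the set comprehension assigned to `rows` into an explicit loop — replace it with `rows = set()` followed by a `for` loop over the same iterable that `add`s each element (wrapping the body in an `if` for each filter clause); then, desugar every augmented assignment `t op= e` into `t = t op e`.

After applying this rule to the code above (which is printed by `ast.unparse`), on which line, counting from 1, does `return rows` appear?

Transformed code:
def apply(gain, p):
    step = step - print(34)
    rows = set()
    for p in size:
        if p <= gain:
            rows.add(size)
    for size in gain:
        gain = 4 - size
        step = step + 25
    gain = gain * (step - gain)
    for rows in step:
        rows = 19 % gain
    gain = gain + step[gain]
    return rows

14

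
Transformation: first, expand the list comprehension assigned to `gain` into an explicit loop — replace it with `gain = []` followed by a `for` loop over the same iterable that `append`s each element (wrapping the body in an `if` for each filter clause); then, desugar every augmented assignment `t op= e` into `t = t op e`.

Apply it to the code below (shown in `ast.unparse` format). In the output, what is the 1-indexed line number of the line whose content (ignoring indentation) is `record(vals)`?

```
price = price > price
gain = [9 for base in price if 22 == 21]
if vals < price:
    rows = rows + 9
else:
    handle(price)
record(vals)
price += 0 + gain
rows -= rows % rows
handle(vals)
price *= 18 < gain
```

10

Transformed code:
price = price > price
gain = []
for base in price:
    if 22 == 21:
        gain.append(9)
if vals < price:
    rows = rows + 9
else:
    handle(price)
record(vals)
price = price + (0 + gain)
rows = rows - rows % rows
handle(vals)
price = price * (18 < gain)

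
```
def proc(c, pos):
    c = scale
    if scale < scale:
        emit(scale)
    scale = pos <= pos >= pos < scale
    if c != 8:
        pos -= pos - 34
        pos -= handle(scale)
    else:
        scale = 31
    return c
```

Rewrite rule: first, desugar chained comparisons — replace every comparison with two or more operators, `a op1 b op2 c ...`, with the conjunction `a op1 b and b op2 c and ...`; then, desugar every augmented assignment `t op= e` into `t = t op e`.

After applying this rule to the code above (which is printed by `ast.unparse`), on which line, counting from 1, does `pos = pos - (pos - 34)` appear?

Transformed code:
def proc(c, pos):
    c = scale
    if scale < scale:
        emit(scale)
    scale = pos <= pos and pos >= pos and (pos < scale)
    if c != 8:
        pos = pos - (pos - 34)
        pos = pos - handle(scale)
    else:
        scale = 31
    return c

7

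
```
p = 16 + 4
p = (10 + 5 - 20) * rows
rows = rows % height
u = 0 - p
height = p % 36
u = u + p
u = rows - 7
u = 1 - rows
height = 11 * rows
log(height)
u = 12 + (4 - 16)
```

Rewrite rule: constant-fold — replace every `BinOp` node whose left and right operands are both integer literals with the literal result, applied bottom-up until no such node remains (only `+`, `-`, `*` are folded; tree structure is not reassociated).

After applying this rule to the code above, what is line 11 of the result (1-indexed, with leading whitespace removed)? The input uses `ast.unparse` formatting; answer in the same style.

Transformed code:
p = 20
p = -5 * rows
rows = rows % height
u = 0 - p
height = p % 36
u = u + p
u = rows - 7
u = 1 - rows
height = 11 * rows
log(height)
u = 0

u = 0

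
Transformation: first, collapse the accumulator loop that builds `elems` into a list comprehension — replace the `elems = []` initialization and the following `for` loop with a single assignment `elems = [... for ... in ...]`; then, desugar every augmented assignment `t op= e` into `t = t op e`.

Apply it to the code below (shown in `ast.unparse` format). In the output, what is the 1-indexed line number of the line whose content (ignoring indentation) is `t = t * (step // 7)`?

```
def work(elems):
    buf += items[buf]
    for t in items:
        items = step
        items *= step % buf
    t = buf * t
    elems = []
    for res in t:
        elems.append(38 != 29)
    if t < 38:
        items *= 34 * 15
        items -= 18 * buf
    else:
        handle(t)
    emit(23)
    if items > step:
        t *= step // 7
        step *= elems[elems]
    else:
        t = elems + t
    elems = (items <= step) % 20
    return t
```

15

Transformed code:
def work(elems):
    buf = buf + items[buf]
    for t in items:
        items = step
        items = items * (step % buf)
    t = buf * t
    elems = [38 != 29 for res in t]
    if t < 38:
        items = items * (34 * 15)
        items = items - 18 * buf
    else:
        handle(t)
    emit(23)
    if items > step:
        t = t * (step // 7)
        step = step * elems[elems]
    else:
        t = elems + t
    elems = (items <= step) % 20
    return t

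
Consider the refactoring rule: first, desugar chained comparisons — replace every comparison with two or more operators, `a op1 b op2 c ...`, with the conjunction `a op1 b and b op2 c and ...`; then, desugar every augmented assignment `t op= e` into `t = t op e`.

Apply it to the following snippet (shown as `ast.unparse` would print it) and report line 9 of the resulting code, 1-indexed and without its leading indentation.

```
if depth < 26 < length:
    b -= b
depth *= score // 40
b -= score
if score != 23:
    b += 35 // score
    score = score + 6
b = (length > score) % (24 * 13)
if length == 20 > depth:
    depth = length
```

Transformed code:
if depth < 26 and 26 < length:
    b = b - b
depth = depth * (score // 40)
b = b - score
if score != 23:
    b = b + 35 // score
    score = score + 6
b = (length > score) % (24 * 13)
if length == 20 and 20 > depth:
    depth = length

if length == 20 and 20 > depth:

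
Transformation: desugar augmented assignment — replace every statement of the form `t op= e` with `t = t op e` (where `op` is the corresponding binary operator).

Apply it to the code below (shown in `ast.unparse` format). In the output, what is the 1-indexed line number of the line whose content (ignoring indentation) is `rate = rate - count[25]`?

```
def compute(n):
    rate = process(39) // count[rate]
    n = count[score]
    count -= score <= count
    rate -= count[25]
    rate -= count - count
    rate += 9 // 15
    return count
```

5

Transformed code:
def compute(n):
    rate = process(39) // count[rate]
    n = count[score]
    count = count - (score <= count)
    rate = rate - count[25]
    rate = rate - (count - count)
    rate = rate + 9 // 15
    return count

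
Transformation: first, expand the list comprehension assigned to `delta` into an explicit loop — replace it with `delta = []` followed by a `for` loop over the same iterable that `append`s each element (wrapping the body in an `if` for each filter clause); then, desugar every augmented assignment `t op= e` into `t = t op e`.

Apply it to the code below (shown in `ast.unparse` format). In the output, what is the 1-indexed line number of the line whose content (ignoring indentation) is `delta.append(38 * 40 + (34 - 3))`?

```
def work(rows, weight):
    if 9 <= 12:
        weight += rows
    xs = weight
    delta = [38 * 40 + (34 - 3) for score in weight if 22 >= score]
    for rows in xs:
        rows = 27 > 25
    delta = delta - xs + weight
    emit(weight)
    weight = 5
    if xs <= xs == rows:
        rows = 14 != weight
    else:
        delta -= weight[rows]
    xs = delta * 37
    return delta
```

8

Transformed code:
def work(rows, weight):
    if 9 <= 12:
        weight = weight + rows
    xs = weight
    delta = []
    for score in weight:
        if 22 >= score:
            delta.append(38 * 40 + (34 - 3))
    for rows in xs:
        rows = 27 > 25
    delta = delta - xs + weight
    emit(weight)
    weight = 5
    if xs <= xs == rows:
        rows = 14 != weight
    else:
        delta = delta - weight[rows]
    xs = delta * 37
    return delta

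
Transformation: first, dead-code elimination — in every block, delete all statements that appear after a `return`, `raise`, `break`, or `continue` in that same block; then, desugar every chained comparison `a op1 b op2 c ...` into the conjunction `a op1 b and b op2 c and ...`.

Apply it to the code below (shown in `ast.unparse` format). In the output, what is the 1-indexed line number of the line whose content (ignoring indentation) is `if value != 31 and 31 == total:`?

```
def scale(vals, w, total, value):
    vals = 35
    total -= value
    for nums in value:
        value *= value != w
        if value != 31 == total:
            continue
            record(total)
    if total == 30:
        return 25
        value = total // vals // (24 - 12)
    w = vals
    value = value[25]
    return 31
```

6

Transformed code:
def scale(vals, w, total, value):
    vals = 35
    total -= value
    for nums in value:
        value *= value != w
        if value != 31 and 31 == total:
            continue
    if total == 30:
        return 25
    w = vals
    value = value[25]
    return 31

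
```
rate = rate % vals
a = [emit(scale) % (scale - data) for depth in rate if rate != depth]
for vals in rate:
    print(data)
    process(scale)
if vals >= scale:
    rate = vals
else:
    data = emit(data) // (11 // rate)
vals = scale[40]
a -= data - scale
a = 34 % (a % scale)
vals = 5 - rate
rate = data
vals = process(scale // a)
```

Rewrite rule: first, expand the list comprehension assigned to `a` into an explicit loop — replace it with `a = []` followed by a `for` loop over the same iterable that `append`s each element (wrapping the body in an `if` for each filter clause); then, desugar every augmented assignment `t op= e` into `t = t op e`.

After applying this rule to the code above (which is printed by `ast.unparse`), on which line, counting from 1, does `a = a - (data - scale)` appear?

14

Transformed code:
rate = rate % vals
a = []
for depth in rate:
    if rate != depth:
        a.append(emit(scale) % (scale - data))
for vals in rate:
    print(data)
    process(scale)
if vals >= scale:
    rate = vals
else:
    data = emit(data) // (11 // rate)
vals = scale[40]
a = a - (data - scale)
a = 34 % (a % scale)
vals = 5 - rate
rate = data
vals = process(scale // a)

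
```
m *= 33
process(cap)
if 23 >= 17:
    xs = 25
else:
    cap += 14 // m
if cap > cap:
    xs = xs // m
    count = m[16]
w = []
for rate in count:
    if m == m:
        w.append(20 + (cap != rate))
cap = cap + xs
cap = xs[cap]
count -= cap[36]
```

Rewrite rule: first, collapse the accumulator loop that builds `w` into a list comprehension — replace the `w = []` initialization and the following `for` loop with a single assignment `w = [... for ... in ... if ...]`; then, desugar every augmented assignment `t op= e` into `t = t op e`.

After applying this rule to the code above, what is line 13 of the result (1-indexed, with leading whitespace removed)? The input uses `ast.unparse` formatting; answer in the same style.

count = count - cap[36]

Transformed code:
m = m * 33
process(cap)
if 23 >= 17:
    xs = 25
else:
    cap = cap + 14 // m
if cap > cap:
    xs = xs // m
    count = m[16]
w = [20 + (cap != rate) for rate in count if m == m]
cap = cap + xs
cap = xs[cap]
count = count - cap[36]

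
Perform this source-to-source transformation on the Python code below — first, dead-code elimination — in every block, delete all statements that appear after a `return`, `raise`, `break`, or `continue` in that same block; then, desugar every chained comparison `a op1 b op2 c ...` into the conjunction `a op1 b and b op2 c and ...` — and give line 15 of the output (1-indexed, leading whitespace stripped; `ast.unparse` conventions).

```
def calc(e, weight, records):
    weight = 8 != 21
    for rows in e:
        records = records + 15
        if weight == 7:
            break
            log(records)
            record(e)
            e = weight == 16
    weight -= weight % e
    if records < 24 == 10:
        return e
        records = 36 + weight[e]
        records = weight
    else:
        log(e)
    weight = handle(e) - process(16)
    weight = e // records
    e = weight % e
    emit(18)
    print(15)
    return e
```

emit(18)

Transformed code:
def calc(e, weight, records):
    weight = 8 != 21
    for rows in e:
        records = records + 15
        if weight == 7:
            break
    weight -= weight % e
    if records < 24 and 24 == 10:
        return e
    else:
        log(e)
    weight = handle(e) - process(16)
    weight = e // records
    e = weight % e
    emit(18)
    print(15)
    return e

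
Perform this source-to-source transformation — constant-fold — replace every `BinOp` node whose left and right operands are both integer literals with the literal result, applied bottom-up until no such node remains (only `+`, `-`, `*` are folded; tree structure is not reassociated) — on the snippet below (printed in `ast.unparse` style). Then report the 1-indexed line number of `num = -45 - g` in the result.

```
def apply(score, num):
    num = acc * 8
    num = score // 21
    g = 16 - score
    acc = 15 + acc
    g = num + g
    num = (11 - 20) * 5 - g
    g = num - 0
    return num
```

Transformed code:
def apply(score, num):
    num = acc * 8
    num = score // 21
    g = 16 - score
    acc = 15 + acc
    g = num + g
    num = -45 - g
    g = num - 0
    return num

7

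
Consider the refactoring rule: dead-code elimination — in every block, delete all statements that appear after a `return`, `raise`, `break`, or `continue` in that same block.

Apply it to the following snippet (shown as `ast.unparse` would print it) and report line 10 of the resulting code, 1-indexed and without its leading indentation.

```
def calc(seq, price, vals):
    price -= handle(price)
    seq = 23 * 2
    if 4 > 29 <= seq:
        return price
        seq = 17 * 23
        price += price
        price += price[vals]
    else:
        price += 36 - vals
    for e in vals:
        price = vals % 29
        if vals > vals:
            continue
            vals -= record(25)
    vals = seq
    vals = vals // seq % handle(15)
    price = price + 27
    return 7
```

if vals > vals:

Transformed code:
def calc(seq, price, vals):
    price -= handle(price)
    seq = 23 * 2
    if 4 > 29 <= seq:
        return price
    else:
        price += 36 - vals
    for e in vals:
        price = vals % 29
        if vals > vals:
            continue
    vals = seq
    vals = vals // seq % handle(15)
    price = price + 27
    return 7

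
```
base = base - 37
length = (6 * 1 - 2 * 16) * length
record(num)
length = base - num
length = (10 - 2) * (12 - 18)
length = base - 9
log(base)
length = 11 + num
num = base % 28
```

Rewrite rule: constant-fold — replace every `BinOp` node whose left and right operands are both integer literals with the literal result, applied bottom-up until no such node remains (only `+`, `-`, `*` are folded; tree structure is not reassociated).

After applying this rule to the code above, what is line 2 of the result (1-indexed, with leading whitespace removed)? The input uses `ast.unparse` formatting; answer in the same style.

Transformed code:
base = base - 37
length = -26 * length
record(num)
length = base - num
length = -48
length = base - 9
log(base)
length = 11 + num
num = base % 28

length = -26 * length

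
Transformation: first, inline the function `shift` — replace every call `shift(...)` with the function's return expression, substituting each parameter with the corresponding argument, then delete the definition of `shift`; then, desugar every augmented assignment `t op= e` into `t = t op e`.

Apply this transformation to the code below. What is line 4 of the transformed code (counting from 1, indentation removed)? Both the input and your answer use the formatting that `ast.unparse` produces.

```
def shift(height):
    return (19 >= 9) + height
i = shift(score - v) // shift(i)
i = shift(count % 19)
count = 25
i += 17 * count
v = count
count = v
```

i = i + 17 * count

Transformed code:
i = ((19 >= 9) + (score - v)) // ((19 >= 9) + i)
i = (19 >= 9) + count % 19
count = 25
i = i + 17 * count
v = count
count = v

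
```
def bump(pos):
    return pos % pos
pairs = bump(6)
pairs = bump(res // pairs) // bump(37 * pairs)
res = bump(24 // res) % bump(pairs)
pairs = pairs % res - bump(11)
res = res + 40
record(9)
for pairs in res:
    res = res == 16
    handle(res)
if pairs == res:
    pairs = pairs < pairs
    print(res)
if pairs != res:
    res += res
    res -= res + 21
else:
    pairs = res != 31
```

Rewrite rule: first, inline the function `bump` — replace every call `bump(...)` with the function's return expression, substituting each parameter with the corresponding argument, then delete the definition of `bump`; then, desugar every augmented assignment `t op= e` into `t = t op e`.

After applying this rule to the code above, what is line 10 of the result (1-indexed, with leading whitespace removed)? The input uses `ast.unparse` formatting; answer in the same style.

Transformed code:
pairs = 6 % 6
pairs = res // pairs % (res // pairs) // (37 * pairs % (37 * pairs))
res = 24 // res % (24 // res) % (pairs % pairs)
pairs = pairs % res - 11 % 11
res = res + 40
record(9)
for pairs in res:
    res = res == 16
    handle(res)
if pairs == res:
    pairs = pairs < pairs
    print(res)
if pairs != res:
    res = res + res
    res = res - (res + 21)
else:
    pairs = res != 31

if pairs == res:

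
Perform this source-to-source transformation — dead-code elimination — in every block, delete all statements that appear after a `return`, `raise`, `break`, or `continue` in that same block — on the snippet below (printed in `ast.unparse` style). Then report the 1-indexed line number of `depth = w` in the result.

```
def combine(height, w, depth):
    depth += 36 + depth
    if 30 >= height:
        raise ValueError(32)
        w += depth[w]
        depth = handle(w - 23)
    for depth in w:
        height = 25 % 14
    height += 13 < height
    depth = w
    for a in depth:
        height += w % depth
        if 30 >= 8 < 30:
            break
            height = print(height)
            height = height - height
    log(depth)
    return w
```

Transformed code:
def combine(height, w, depth):
    depth += 36 + depth
    if 30 >= height:
        raise ValueError(32)
    for depth in w:
        height = 25 % 14
    height += 13 < height
    depth = w
    for a in depth:
        height += w % depth
        if 30 >= 8 < 30:
            break
    log(depth)
    return w

8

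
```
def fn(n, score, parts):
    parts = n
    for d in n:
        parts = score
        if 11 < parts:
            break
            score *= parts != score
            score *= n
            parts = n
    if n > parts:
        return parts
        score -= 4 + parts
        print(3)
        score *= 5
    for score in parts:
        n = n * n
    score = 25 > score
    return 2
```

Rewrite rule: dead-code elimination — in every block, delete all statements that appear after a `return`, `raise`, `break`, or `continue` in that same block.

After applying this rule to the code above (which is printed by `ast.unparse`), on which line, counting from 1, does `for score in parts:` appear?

9

Transformed code:
def fn(n, score, parts):
    parts = n
    for d in n:
        parts = score
        if 11 < parts:
            break
    if n > parts:
        return parts
    for score in parts:
        n = n * n
    score = 25 > score
    return 2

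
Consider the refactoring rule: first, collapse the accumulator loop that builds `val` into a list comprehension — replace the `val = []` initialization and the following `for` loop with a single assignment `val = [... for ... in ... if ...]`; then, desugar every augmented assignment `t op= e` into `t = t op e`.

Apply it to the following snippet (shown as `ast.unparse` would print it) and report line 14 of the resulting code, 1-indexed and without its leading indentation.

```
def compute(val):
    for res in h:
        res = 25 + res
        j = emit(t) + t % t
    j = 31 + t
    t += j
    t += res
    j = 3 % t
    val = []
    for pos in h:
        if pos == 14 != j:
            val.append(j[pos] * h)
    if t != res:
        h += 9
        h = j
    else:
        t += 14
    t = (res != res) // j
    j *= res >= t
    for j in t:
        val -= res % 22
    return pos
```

t = t + 14

Transformed code:
def compute(val):
    for res in h:
        res = 25 + res
        j = emit(t) + t % t
    j = 31 + t
    t = t + j
    t = t + res
    j = 3 % t
    val = [j[pos] * h for pos in h if pos == 14 != j]
    if t != res:
        h = h + 9
        h = j
    else:
        t = t + 14
    t = (res != res) // j
    j = j * (res >= t)
    for j in t:
        val = val - res % 22
    return pos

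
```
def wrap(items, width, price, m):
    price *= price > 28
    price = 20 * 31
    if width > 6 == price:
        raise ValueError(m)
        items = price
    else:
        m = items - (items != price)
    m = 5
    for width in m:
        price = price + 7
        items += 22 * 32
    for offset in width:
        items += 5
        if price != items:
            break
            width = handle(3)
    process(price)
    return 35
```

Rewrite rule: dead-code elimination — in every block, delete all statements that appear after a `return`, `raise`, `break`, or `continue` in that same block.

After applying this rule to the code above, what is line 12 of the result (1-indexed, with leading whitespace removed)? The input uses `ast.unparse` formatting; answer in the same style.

Transformed code:
def wrap(items, width, price, m):
    price *= price > 28
    price = 20 * 31
    if width > 6 == price:
        raise ValueError(m)
    else:
        m = items - (items != price)
    m = 5
    for width in m:
        price = price + 7
        items += 22 * 32
    for offset in width:
        items += 5
        if price != items:
            break
    process(price)
    return 35

for offset in width:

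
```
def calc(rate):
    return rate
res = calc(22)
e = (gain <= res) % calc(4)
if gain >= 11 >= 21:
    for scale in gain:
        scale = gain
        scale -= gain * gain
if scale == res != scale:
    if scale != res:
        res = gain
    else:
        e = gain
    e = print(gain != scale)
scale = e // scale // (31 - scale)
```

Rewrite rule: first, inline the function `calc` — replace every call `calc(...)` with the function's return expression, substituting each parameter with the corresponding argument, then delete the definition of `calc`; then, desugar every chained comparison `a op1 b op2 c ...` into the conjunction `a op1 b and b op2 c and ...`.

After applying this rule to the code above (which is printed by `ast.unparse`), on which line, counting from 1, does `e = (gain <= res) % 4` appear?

Transformed code:
res = 22
e = (gain <= res) % 4
if gain >= 11 and 11 >= 21:
    for scale in gain:
        scale = gain
        scale -= gain * gain
if scale == res and res != scale:
    if scale != res:
        res = gain
    else:
        e = gain
    e = print(gain != scale)
scale = e // scale // (31 - scale)

2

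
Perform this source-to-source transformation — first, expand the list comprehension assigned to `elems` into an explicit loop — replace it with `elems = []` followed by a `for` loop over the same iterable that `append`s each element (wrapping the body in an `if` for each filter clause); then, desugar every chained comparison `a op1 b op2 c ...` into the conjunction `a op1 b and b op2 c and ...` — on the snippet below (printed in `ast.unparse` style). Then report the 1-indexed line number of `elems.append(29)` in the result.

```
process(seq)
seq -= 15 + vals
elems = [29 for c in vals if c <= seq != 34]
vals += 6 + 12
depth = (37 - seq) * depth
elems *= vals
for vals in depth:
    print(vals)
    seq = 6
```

6

Transformed code:
process(seq)
seq -= 15 + vals
elems = []
for c in vals:
    if c <= seq and seq != 34:
        elems.append(29)
vals += 6 + 12
depth = (37 - seq) * depth
elems *= vals
for vals in depth:
    print(vals)
    seq = 6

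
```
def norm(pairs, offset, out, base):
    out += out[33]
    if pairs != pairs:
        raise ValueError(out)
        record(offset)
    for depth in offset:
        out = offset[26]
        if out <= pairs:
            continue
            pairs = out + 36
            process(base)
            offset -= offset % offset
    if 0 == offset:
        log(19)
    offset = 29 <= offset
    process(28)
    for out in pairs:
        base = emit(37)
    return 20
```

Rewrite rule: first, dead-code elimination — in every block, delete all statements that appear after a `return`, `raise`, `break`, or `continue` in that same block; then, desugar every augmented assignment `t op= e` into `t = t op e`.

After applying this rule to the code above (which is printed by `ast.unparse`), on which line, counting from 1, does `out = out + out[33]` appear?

Transformed code:
def norm(pairs, offset, out, base):
    out = out + out[33]
    if pairs != pairs:
        raise ValueError(out)
    for depth in offset:
        out = offset[26]
        if out <= pairs:
            continue
    if 0 == offset:
        log(19)
    offset = 29 <= offset
    process(28)
    for out in pairs:
        base = emit(37)
    return 20

2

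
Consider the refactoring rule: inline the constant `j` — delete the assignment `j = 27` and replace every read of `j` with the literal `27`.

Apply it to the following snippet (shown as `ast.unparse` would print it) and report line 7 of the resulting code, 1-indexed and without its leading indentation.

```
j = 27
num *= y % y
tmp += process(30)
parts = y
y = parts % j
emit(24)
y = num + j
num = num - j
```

Transformed code:
num *= y % y
tmp += process(30)
parts = y
y = parts % 27
emit(24)
y = num + 27
num = num - 27

num = num - 27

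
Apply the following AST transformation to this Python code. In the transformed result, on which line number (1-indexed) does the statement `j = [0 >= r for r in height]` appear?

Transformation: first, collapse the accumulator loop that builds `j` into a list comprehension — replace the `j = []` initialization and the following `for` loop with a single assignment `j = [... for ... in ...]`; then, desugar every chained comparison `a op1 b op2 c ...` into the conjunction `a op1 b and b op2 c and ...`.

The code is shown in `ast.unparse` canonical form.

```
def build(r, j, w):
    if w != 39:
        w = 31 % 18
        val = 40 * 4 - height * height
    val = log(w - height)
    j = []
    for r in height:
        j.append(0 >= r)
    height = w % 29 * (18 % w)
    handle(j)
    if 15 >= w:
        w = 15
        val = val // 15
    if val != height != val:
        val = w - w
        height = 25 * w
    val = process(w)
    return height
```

Transformed code:
def build(r, j, w):
    if w != 39:
        w = 31 % 18
        val = 40 * 4 - height * height
    val = log(w - height)
    j = [0 >= r for r in height]
    height = w % 29 * (18 % w)
    handle(j)
    if 15 >= w:
        w = 15
        val = val // 15
    if val != height and height != val:
        val = w - w
        height = 25 * w
    val = process(w)
    return height

6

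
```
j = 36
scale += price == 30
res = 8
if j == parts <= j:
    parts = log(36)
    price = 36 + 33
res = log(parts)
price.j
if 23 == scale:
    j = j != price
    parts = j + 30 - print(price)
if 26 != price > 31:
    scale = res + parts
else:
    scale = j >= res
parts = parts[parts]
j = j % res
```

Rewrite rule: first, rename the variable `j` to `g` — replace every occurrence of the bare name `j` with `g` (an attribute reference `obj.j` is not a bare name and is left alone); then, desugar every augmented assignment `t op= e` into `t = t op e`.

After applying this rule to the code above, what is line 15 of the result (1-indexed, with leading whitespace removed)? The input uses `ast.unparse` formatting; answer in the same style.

scale = g >= res

Transformed code:
g = 36
scale = scale + (price == 30)
res = 8
if g == parts <= g:
    parts = log(36)
    price = 36 + 33
res = log(parts)
price.j
if 23 == scale:
    g = g != price
    parts = g + 30 - print(price)
if 26 != price > 31:
    scale = res + parts
else:
    scale = g >= res
parts = parts[parts]
g = g % res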